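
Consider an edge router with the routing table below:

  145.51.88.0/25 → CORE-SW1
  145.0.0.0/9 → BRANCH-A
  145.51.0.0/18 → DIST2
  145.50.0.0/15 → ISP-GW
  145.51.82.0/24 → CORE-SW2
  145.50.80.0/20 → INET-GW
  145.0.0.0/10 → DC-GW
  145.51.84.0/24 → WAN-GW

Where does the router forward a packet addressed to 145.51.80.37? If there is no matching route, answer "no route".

Routes whose prefix contains 145.51.80.37:
  145.0.0.0/9 (145.0.0.0 - 145.127.255.255) -> BRANCH-A
  145.0.0.0/10 (145.0.0.0 - 145.63.255.255) -> DC-GW
  145.50.0.0/15 (145.50.0.0 - 145.51.255.255) -> ISP-GW
More-specific entries that do NOT match:
  145.51.88.0/25 (145.51.88.0 - 145.51.88.127) does not contain 145.51.80.37
  145.51.82.0/24 (145.51.82.0 - 145.51.82.255) does not contain 145.51.80.37
  145.51.84.0/24 (145.51.84.0 - 145.51.84.255) does not contain 145.51.80.37
  145.50.80.0/20 (145.50.80.0 - 145.50.95.255) does not contain 145.51.80.37
  145.51.0.0/18 (145.51.0.0 - 145.51.63.255) does not contain 145.51.80.37
Longest matching prefix is /15 -> next hop ISP-GW.

ISP-GW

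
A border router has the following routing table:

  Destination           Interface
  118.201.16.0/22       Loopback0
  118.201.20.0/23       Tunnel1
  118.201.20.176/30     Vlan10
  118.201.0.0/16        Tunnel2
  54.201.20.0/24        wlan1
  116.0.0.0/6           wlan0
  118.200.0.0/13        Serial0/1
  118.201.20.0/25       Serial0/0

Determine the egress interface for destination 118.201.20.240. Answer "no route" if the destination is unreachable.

Routes whose prefix contains 118.201.20.240:
  116.0.0.0/6 (116.0.0.0 - 119.255.255.255) -> wlan0
  118.200.0.0/13 (118.200.0.0 - 118.207.255.255) -> Serial0/1
  118.201.0.0/16 (118.201.0.0 - 118.201.255.255) -> Tunnel2
  118.201.20.0/23 (118.201.20.0 - 118.201.21.255) -> Tunnel1
More-specific entries that do NOT match:
  118.201.20.176/30 (118.201.20.176 - 118.201.20.179) does not contain 118.201.20.240
  118.201.20.0/25 (118.201.20.0 - 118.201.20.127) does not contain 118.201.20.240
  54.201.20.0/24 (54.201.20.0 - 54.201.20.255) does not contain 118.201.20.240
Longest matching prefix is /23 -> interface Tunnel1.

Tunnel1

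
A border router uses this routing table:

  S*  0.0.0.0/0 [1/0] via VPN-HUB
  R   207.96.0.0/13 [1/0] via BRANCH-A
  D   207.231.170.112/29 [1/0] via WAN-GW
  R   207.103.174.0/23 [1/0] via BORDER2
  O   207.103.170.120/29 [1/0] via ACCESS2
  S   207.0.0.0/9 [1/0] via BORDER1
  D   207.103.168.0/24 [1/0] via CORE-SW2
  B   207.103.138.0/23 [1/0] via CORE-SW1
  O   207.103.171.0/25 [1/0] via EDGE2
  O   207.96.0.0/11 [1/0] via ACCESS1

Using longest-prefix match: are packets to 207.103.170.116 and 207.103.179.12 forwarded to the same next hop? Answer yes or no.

207.103.170.116: longest match 207.96.0.0/13 -> BRANCH-A
207.103.179.12: longest match 207.96.0.0/13 -> BRANCH-A

yes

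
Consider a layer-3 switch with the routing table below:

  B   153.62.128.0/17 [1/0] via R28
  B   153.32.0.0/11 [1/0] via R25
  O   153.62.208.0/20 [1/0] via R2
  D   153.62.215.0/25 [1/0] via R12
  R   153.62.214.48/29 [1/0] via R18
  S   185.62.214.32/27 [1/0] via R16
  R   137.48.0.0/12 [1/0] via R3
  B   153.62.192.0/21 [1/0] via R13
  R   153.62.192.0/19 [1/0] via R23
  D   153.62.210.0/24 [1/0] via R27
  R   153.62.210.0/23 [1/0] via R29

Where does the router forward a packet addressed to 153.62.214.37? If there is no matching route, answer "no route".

R2

Routes whose prefix contains 153.62.214.37:
  153.32.0.0/11 (153.32.0.0 - 153.63.255.255) -> R25
  153.62.128.0/17 (153.62.128.0 - 153.62.255.255) -> R28
  153.62.192.0/19 (153.62.192.0 - 153.62.223.255) -> R23
  153.62.208.0/20 (153.62.208.0 - 153.62.223.255) -> R2
More-specific entries that do NOT match:
  153.62.214.48/29 (153.62.214.48 - 153.62.214.55) does not contain 153.62.214.37
  185.62.214.32/27 (185.62.214.32 - 185.62.214.63) does not contain 153.62.214.37
  153.62.215.0/25 (153.62.215.0 - 153.62.215.127) does not contain 153.62.214.37
  153.62.210.0/24 (153.62.210.0 - 153.62.210.255) does not contain 153.62.214.37
  153.62.210.0/23 (153.62.210.0 - 153.62.211.255) does not contain 153.62.214.37
  153.62.192.0/21 (153.62.192.0 - 153.62.199.255) does not contain 153.62.214.37
Longest matching prefix is /20 -> next hop R2.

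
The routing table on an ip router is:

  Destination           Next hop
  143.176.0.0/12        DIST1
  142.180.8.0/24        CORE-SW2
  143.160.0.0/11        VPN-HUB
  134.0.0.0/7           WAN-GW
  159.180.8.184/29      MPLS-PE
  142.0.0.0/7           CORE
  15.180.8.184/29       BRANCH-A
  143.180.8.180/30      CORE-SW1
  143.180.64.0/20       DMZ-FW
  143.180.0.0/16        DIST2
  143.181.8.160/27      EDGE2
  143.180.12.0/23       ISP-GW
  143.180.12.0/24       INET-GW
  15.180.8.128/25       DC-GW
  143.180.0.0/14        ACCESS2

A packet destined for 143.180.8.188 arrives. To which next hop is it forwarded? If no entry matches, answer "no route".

Routes whose prefix contains 143.180.8.188:
  142.0.0.0/7 (142.0.0.0 - 143.255.255.255) -> CORE
  143.160.0.0/11 (143.160.0.0 - 143.191.255.255) -> VPN-HUB
  143.176.0.0/12 (143.176.0.0 - 143.191.255.255) -> DIST1
  143.180.0.0/14 (143.180.0.0 - 143.183.255.255) -> ACCESS2
  143.180.0.0/16 (143.180.0.0 - 143.180.255.255) -> DIST2
More-specific entries that do NOT match:
  143.180.8.180/30 (143.180.8.180 - 143.180.8.183) does not contain 143.180.8.188
  159.180.8.184/29 (159.180.8.184 - 159.180.8.191) does not contain 143.180.8.188
  15.180.8.184/29 (15.180.8.184 - 15.180.8.191) does not contain 143.180.8.188
  143.181.8.160/27 (143.181.8.160 - 143.181.8.191) does not contain 143.180.8.188
  15.180.8.128/25 (15.180.8.128 - 15.180.8.255) does not contain 143.180.8.188
  142.180.8.0/24 (142.180.8.0 - 142.180.8.255) does not contain 143.180.8.188
  143.180.12.0/24 (143.180.12.0 - 143.180.12.255) does not contain 143.180.8.188
  143.180.12.0/23 (143.180.12.0 - 143.180.13.255) does not contain 143.180.8.188
  143.180.64.0/20 (143.180.64.0 - 143.180.79.255) does not contain 143.180.8.188
Longest matching prefix is /16 -> next hop DIST2.

DIST2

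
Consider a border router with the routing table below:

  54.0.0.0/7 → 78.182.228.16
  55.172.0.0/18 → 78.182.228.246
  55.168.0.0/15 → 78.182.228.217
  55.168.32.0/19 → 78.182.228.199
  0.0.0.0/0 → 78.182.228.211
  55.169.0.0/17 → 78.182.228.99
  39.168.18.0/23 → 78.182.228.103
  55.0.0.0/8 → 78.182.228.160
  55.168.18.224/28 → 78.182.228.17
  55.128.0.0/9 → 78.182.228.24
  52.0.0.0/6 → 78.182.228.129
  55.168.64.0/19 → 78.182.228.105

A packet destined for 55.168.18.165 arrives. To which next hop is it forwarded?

78.182.228.217

Routes whose prefix contains 55.168.18.165:
  0.0.0.0/0 (default, matches everything) -> 78.182.228.211
  52.0.0.0/6 (52.0.0.0 - 55.255.255.255) -> 78.182.228.129
  54.0.0.0/7 (54.0.0.0 - 55.255.255.255) -> 78.182.228.16
  55.0.0.0/8 (55.0.0.0 - 55.255.255.255) -> 78.182.228.160
  55.128.0.0/9 (55.128.0.0 - 55.255.255.255) -> 78.182.228.24
  55.168.0.0/15 (55.168.0.0 - 55.169.255.255) -> 78.182.228.217
More-specific entries that do NOT match:
  55.168.18.224/28 (55.168.18.224 - 55.168.18.239) does not contain 55.168.18.165
  39.168.18.0/23 (39.168.18.0 - 39.168.19.255) does not contain 55.168.18.165
  55.168.32.0/19 (55.168.32.0 - 55.168.63.255) does not contain 55.168.18.165
  55.168.64.0/19 (55.168.64.0 - 55.168.95.255) does not contain 55.168.18.165
  55.172.0.0/18 (55.172.0.0 - 55.172.63.255) does not contain 55.168.18.165
  55.169.0.0/17 (55.169.0.0 - 55.169.127.255) does not contain 55.168.18.165
Longest matching prefix is /15 -> next hop 78.182.228.217.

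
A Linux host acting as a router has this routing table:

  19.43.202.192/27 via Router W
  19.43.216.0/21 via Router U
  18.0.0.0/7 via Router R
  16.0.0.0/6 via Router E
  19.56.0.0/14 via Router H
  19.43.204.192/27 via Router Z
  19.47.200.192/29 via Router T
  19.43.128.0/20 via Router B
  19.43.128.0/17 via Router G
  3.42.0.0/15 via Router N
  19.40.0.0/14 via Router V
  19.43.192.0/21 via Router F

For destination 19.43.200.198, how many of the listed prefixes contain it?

4

Prefixes containing 19.43.200.198:
  16.0.0.0/6 (16.0.0.0 - 19.255.255.255)
  18.0.0.0/7 (18.0.0.0 - 19.255.255.255)
  19.40.0.0/14 (19.40.0.0 - 19.43.255.255)
  19.43.128.0/17 (19.43.128.0 - 19.43.255.255)
Total matching entries: 4.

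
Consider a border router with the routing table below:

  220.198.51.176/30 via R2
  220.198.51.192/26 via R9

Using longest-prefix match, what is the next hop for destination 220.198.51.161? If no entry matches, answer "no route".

No entry's prefix contains 220.198.51.161; there is no default route.

no route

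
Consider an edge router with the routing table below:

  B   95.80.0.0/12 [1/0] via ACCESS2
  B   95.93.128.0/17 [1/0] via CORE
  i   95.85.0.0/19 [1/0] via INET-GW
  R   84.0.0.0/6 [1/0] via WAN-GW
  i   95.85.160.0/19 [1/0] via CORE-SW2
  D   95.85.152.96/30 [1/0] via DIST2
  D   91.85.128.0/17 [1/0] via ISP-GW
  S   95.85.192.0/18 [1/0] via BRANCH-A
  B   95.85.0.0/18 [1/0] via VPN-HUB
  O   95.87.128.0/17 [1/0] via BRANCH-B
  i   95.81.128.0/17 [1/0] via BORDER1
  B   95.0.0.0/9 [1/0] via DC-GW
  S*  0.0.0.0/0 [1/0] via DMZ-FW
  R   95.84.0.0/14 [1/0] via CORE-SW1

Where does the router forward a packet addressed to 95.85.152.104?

CORE-SW1

Routes whose prefix contains 95.85.152.104:
  0.0.0.0/0 (default, matches everything) -> DMZ-FW
  95.0.0.0/9 (95.0.0.0 - 95.127.255.255) -> DC-GW
  95.80.0.0/12 (95.80.0.0 - 95.95.255.255) -> ACCESS2
  95.84.0.0/14 (95.84.0.0 - 95.87.255.255) -> CORE-SW1
More-specific entries that do NOT match:
  95.85.152.96/30 (95.85.152.96 - 95.85.152.99) does not contain 95.85.152.104
  95.85.0.0/19 (95.85.0.0 - 95.85.31.255) does not contain 95.85.152.104
  95.85.160.0/19 (95.85.160.0 - 95.85.191.255) does not contain 95.85.152.104
  95.85.192.0/18 (95.85.192.0 - 95.85.255.255) does not contain 95.85.152.104
  95.85.0.0/18 (95.85.0.0 - 95.85.63.255) does not contain 95.85.152.104
  95.93.128.0/17 (95.93.128.0 - 95.93.255.255) does not contain 95.85.152.104
  91.85.128.0/17 (91.85.128.0 - 91.85.255.255) does not contain 95.85.152.104
  95.87.128.0/17 (95.87.128.0 - 95.87.255.255) does not contain 95.85.152.104
  95.81.128.0/17 (95.81.128.0 - 95.81.255.255) does not contain 95.85.152.104
Longest matching prefix is /14 -> next hop CORE-SW1.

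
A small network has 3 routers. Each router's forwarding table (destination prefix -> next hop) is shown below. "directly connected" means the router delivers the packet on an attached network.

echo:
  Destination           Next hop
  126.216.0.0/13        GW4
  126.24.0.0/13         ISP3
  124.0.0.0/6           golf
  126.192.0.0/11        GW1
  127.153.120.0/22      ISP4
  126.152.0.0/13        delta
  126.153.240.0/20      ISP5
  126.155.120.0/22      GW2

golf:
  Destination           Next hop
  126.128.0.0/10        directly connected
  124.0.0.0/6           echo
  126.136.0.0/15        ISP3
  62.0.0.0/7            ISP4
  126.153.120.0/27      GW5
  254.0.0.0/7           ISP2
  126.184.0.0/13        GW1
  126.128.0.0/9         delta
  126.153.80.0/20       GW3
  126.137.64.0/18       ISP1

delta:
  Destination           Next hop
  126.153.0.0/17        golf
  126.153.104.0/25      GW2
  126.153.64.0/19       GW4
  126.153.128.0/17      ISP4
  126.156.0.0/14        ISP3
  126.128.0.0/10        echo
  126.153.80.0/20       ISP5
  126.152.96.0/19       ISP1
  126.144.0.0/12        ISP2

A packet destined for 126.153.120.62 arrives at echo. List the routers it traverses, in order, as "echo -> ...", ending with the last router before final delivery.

At echo: longest match for 126.153.120.62 is 126.152.0.0/13 -> delta
At delta: longest match for 126.153.120.62 is 126.153.0.0/17 -> golf
At golf: longest match for 126.153.120.62 is 126.128.0.0/10 -> directly connected

echo -> delta -> golf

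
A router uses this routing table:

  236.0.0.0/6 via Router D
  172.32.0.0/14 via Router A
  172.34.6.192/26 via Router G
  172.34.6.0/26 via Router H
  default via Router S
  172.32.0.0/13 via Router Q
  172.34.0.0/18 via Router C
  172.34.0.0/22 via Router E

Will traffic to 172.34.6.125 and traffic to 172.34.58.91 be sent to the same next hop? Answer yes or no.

yes

172.34.6.125: longest match 172.34.0.0/18 -> Router C
172.34.58.91: longest match 172.34.0.0/18 -> Router C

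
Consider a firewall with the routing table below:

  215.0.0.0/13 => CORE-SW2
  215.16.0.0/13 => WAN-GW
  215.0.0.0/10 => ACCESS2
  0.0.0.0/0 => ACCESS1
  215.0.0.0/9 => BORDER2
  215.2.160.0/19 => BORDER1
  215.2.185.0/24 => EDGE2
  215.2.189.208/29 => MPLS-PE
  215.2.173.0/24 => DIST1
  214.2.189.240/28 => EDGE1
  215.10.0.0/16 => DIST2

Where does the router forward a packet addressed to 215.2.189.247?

Routes whose prefix contains 215.2.189.247:
  0.0.0.0/0 (default, matches everything) -> ACCESS1
  215.0.0.0/9 (215.0.0.0 - 215.127.255.255) -> BORDER2
  215.0.0.0/10 (215.0.0.0 - 215.63.255.255) -> ACCESS2
  215.0.0.0/13 (215.0.0.0 - 215.7.255.255) -> CORE-SW2
  215.2.160.0/19 (215.2.160.0 - 215.2.191.255) -> BORDER1
More-specific entries that do NOT match:
  215.2.189.208/29 (215.2.189.208 - 215.2.189.215) does not contain 215.2.189.247
  214.2.189.240/28 (214.2.189.240 - 214.2.189.255) does not contain 215.2.189.247
  215.2.185.0/24 (215.2.185.0 - 215.2.185.255) does not contain 215.2.189.247
  215.2.173.0/24 (215.2.173.0 - 215.2.173.255) does not contain 215.2.189.247
Longest matching prefix is /19 -> next hop BORDER1.

BORDER1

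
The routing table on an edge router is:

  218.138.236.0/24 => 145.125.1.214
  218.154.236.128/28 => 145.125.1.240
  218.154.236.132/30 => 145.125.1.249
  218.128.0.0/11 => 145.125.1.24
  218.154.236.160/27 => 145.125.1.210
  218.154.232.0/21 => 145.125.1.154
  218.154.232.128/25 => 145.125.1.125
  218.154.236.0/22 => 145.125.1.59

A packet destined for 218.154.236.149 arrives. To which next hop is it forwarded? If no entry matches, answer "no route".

145.125.1.59

Routes whose prefix contains 218.154.236.149:
  218.128.0.0/11 (218.128.0.0 - 218.159.255.255) -> 145.125.1.24
  218.154.232.0/21 (218.154.232.0 - 218.154.239.255) -> 145.125.1.154
  218.154.236.0/22 (218.154.236.0 - 218.154.239.255) -> 145.125.1.59
More-specific entries that do NOT match:
  218.154.236.132/30 (218.154.236.132 - 218.154.236.135) does not contain 218.154.236.149
  218.154.236.128/28 (218.154.236.128 - 218.154.236.143) does not contain 218.154.236.149
  218.154.236.160/27 (218.154.236.160 - 218.154.236.191) does not contain 218.154.236.149
  218.154.232.128/25 (218.154.232.128 - 218.154.232.255) does not contain 218.154.236.149
  218.138.236.0/24 (218.138.236.0 - 218.138.236.255) does not contain 218.154.236.149
Longest matching prefix is /22 -> next hop 145.125.1.59.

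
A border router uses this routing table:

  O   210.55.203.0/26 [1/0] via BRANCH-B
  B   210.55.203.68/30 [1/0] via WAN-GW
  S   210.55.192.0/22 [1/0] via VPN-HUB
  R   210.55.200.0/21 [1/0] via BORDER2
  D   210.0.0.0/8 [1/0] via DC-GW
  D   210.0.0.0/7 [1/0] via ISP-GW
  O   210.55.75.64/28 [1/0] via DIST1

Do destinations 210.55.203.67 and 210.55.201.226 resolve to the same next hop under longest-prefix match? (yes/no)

yes

210.55.203.67: longest match 210.55.200.0/21 -> BORDER2
210.55.201.226: longest match 210.55.200.0/21 -> BORDER2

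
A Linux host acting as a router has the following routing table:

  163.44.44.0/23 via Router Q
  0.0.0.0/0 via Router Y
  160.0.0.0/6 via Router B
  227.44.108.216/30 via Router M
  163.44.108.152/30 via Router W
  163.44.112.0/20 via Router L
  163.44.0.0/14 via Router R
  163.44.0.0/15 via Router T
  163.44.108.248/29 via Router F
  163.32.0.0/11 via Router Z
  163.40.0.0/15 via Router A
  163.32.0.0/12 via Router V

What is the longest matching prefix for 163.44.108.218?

Entries matching 163.44.108.218:
  0.0.0.0/0 (default, matches everything)
  160.0.0.0/6 (160.0.0.0 - 163.255.255.255)
  163.32.0.0/11 (163.32.0.0 - 163.63.255.255)
  163.32.0.0/12 (163.32.0.0 - 163.47.255.255)
  163.44.0.0/14 (163.44.0.0 - 163.47.255.255)
  163.44.0.0/15 (163.44.0.0 - 163.45.255.255)
Most specific is 163.44.0.0/15.

163.44.0.0/15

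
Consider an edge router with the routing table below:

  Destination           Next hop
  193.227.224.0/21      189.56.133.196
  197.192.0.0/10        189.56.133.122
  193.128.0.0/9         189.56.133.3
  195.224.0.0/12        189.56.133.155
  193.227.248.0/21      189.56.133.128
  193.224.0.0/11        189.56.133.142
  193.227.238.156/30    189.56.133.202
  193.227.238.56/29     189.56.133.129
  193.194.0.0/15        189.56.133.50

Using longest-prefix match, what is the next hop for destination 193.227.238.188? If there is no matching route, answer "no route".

Routes whose prefix contains 193.227.238.188:
  193.128.0.0/9 (193.128.0.0 - 193.255.255.255) -> 189.56.133.3
  193.224.0.0/11 (193.224.0.0 - 193.255.255.255) -> 189.56.133.142
More-specific entries that do NOT match:
  193.227.238.156/30 (193.227.238.156 - 193.227.238.159) does not contain 193.227.238.188
  193.227.238.56/29 (193.227.238.56 - 193.227.238.63) does not contain 193.227.238.188
  193.227.224.0/21 (193.227.224.0 - 193.227.231.255) does not contain 193.227.238.188
  193.227.248.0/21 (193.227.248.0 - 193.227.255.255) does not contain 193.227.238.188
  193.194.0.0/15 (193.194.0.0 - 193.195.255.255) does not contain 193.227.238.188
  195.224.0.0/12 (195.224.0.0 - 195.239.255.255) does not contain 193.227.238.188
Longest matching prefix is /11 -> next hop 189.56.133.142.

189.56.133.142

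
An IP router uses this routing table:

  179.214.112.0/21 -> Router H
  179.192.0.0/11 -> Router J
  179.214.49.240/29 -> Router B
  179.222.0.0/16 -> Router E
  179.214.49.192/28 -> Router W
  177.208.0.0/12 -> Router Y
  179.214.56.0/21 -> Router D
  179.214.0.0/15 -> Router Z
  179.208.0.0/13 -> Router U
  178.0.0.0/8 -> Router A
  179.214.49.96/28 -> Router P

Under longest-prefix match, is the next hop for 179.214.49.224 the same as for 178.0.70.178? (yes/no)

no

179.214.49.224: longest match 179.214.0.0/15 -> Router Z
178.0.70.178: longest match 178.0.0.0/8 -> Router A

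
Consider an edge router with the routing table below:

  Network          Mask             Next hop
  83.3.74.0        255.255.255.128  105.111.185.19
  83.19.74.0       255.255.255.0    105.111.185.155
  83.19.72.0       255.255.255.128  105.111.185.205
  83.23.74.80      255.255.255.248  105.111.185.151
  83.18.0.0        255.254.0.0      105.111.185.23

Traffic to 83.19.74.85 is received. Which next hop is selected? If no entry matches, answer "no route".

105.111.185.155

Routes whose prefix contains 83.19.74.85:
  83.18.0.0/15 (83.18.0.0 - 83.19.255.255) -> 105.111.185.23
  83.19.74.0/24 (83.19.74.0 - 83.19.74.255) -> 105.111.185.155
More-specific entries that do NOT match:
  83.23.74.80/29 (83.23.74.80 - 83.23.74.87) does not contain 83.19.74.85
  83.3.74.0/25 (83.3.74.0 - 83.3.74.127) does not contain 83.19.74.85
  83.19.72.0/25 (83.19.72.0 - 83.19.72.127) does not contain 83.19.74.85
Longest matching prefix is /24 -> next hop 105.111.185.155.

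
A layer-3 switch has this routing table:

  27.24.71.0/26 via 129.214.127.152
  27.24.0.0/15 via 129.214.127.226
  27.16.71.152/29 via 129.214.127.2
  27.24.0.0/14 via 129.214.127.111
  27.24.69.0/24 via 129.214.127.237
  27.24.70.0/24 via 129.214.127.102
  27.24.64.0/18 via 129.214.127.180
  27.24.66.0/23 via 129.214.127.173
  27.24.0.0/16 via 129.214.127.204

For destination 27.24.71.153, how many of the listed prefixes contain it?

Prefixes containing 27.24.71.153:
  27.24.0.0/14 (27.24.0.0 - 27.27.255.255)
  27.24.0.0/15 (27.24.0.0 - 27.25.255.255)
  27.24.0.0/16 (27.24.0.0 - 27.24.255.255)
  27.24.64.0/18 (27.24.64.0 - 27.24.127.255)
Total matching entries: 4.

4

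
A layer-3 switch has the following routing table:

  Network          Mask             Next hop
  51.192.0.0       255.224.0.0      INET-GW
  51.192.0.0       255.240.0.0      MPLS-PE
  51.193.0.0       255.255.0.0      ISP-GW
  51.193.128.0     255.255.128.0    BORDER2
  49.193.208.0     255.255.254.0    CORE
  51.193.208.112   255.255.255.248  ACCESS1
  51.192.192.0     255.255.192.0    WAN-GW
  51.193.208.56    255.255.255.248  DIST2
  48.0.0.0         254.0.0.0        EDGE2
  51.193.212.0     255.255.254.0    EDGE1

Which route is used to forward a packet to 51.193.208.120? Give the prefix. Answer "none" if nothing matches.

Entries matching 51.193.208.120:
  51.192.0.0/11 (51.192.0.0 - 51.223.255.255)
  51.192.0.0/12 (51.192.0.0 - 51.207.255.255)
  51.193.0.0/16 (51.193.0.0 - 51.193.255.255)
  51.193.128.0/17 (51.193.128.0 - 51.193.255.255)
Most specific is 51.193.128.0/17.

51.193.128.0/17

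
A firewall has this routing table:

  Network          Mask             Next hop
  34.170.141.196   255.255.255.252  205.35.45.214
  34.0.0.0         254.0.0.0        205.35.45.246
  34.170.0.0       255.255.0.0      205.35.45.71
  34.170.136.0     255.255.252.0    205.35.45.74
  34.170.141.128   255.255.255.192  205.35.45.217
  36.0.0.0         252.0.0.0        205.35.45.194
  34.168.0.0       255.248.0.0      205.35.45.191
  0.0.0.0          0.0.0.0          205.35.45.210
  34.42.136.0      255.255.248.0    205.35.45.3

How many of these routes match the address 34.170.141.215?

4

Prefixes containing 34.170.141.215:
  0.0.0.0/0 (default, matches everything)
  34.0.0.0/7 (34.0.0.0 - 35.255.255.255)
  34.168.0.0/13 (34.168.0.0 - 34.175.255.255)
  34.170.0.0/16 (34.170.0.0 - 34.170.255.255)
Total matching entries: 4.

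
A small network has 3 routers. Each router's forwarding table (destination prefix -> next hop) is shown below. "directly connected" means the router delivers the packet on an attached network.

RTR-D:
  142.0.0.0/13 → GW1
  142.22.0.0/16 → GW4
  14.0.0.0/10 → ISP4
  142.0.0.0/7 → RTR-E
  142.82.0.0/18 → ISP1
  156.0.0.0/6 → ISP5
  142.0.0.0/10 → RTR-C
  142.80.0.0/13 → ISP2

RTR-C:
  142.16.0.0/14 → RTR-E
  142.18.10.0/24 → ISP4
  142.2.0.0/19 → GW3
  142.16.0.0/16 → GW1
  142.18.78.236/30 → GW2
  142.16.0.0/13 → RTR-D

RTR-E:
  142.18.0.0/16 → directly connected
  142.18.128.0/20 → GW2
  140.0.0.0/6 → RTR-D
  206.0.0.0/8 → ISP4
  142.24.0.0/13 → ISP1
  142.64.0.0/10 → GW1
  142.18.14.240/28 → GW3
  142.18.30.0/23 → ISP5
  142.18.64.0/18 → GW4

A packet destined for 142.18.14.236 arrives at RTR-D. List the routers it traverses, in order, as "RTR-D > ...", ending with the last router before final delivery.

At RTR-D: longest match for 142.18.14.236 is 142.0.0.0/10 -> RTR-C
At RTR-C: longest match for 142.18.14.236 is 142.16.0.0/14 -> RTR-E
At RTR-E: longest match for 142.18.14.236 is 142.18.0.0/16 -> directly connected

RTR-D > RTR-C > RTR-E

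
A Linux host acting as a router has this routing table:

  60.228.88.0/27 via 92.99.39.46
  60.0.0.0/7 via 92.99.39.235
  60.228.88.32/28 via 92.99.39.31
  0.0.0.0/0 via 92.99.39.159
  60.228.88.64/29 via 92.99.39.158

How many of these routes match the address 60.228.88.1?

Prefixes containing 60.228.88.1:
  0.0.0.0/0 (default, matches everything)
  60.0.0.0/7 (60.0.0.0 - 61.255.255.255)
  60.228.88.0/27 (60.228.88.0 - 60.228.88.31)
Total matching entries: 3.

3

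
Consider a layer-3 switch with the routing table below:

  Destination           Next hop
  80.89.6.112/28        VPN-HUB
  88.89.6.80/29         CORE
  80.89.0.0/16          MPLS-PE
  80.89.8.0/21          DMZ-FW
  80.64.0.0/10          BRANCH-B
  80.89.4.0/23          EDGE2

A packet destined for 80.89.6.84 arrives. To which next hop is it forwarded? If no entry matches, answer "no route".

Routes whose prefix contains 80.89.6.84:
  80.64.0.0/10 (80.64.0.0 - 80.127.255.255) -> BRANCH-B
  80.89.0.0/16 (80.89.0.0 - 80.89.255.255) -> MPLS-PE
More-specific entries that do NOT match:
  88.89.6.80/29 (88.89.6.80 - 88.89.6.87) does not contain 80.89.6.84
  80.89.6.112/28 (80.89.6.112 - 80.89.6.127) does not contain 80.89.6.84
  80.89.4.0/23 (80.89.4.0 - 80.89.5.255) does not contain 80.89.6.84
  80.89.8.0/21 (80.89.8.0 - 80.89.15.255) does not contain 80.89.6.84
Longest matching prefix is /16 -> next hop MPLS-PE.

MPLS-PE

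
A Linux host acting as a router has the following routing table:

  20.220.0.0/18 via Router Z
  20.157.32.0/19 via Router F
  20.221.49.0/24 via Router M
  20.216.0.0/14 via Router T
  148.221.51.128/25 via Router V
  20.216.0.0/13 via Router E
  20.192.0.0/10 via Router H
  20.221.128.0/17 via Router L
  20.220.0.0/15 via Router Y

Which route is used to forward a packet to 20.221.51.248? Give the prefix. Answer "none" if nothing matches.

Entries matching 20.221.51.248:
  20.192.0.0/10 (20.192.0.0 - 20.255.255.255)
  20.216.0.0/13 (20.216.0.0 - 20.223.255.255)
  20.220.0.0/15 (20.220.0.0 - 20.221.255.255)
Most specific is 20.220.0.0/15.

20.220.0.0/15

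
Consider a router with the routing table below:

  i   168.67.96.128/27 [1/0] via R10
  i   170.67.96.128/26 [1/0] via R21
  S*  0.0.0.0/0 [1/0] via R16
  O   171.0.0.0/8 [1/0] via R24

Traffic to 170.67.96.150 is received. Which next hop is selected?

R21

Routes whose prefix contains 170.67.96.150:
  0.0.0.0/0 (default, matches everything) -> R16
  170.67.96.128/26 (170.67.96.128 - 170.67.96.191) -> R21
More-specific entries that do NOT match:
  168.67.96.128/27 (168.67.96.128 - 168.67.96.159) does not contain 170.67.96.150
Longest matching prefix is /26 -> next hop R21.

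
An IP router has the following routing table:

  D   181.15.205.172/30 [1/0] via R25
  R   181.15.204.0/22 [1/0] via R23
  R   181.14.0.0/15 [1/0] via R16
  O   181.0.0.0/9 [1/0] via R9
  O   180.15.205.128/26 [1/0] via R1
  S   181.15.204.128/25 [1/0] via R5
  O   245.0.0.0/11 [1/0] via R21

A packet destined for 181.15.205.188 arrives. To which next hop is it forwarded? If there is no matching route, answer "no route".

R23

Routes whose prefix contains 181.15.205.188:
  181.0.0.0/9 (181.0.0.0 - 181.127.255.255) -> R9
  181.14.0.0/15 (181.14.0.0 - 181.15.255.255) -> R16
  181.15.204.0/22 (181.15.204.0 - 181.15.207.255) -> R23
More-specific entries that do NOT match:
  181.15.205.172/30 (181.15.205.172 - 181.15.205.175) does not contain 181.15.205.188
  180.15.205.128/26 (180.15.205.128 - 180.15.205.191) does not contain 181.15.205.188
  181.15.204.128/25 (181.15.204.128 - 181.15.204.255) does not contain 181.15.205.188
Longest matching prefix is /22 -> next hop R23.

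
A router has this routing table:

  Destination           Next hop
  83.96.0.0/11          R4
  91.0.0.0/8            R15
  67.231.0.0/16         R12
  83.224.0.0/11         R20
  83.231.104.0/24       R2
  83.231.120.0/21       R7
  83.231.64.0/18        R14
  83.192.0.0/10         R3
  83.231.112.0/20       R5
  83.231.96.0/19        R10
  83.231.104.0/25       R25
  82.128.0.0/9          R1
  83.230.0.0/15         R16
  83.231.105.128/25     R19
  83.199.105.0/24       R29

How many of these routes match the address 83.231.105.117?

5

Prefixes containing 83.231.105.117:
  83.192.0.0/10 (83.192.0.0 - 83.255.255.255)
  83.224.0.0/11 (83.224.0.0 - 83.255.255.255)
  83.230.0.0/15 (83.230.0.0 - 83.231.255.255)
  83.231.64.0/18 (83.231.64.0 - 83.231.127.255)
  83.231.96.0/19 (83.231.96.0 - 83.231.127.255)
Total matching entries: 5.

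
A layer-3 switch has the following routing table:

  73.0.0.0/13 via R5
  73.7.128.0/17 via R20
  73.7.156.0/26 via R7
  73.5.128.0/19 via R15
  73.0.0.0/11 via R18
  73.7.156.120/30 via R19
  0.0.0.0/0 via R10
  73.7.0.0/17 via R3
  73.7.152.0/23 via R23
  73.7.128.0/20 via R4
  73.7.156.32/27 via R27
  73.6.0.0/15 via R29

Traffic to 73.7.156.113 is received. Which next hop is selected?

Routes whose prefix contains 73.7.156.113:
  0.0.0.0/0 (default, matches everything) -> R10
  73.0.0.0/11 (73.0.0.0 - 73.31.255.255) -> R18
  73.0.0.0/13 (73.0.0.0 - 73.7.255.255) -> R5
  73.6.0.0/15 (73.6.0.0 - 73.7.255.255) -> R29
  73.7.128.0/17 (73.7.128.0 - 73.7.255.255) -> R20
More-specific entries that do NOT match:
  73.7.156.120/30 (73.7.156.120 - 73.7.156.123) does not contain 73.7.156.113
  73.7.156.32/27 (73.7.156.32 - 73.7.156.63) does not contain 73.7.156.113
  73.7.156.0/26 (73.7.156.0 - 73.7.156.63) does not contain 73.7.156.113
  73.7.152.0/23 (73.7.152.0 - 73.7.153.255) does not contain 73.7.156.113
  73.7.128.0/20 (73.7.128.0 - 73.7.143.255) does not contain 73.7.156.113
  73.5.128.0/19 (73.5.128.0 - 73.5.159.255) does not contain 73.7.156.113
Longest matching prefix is /17 -> next hop R20.

R20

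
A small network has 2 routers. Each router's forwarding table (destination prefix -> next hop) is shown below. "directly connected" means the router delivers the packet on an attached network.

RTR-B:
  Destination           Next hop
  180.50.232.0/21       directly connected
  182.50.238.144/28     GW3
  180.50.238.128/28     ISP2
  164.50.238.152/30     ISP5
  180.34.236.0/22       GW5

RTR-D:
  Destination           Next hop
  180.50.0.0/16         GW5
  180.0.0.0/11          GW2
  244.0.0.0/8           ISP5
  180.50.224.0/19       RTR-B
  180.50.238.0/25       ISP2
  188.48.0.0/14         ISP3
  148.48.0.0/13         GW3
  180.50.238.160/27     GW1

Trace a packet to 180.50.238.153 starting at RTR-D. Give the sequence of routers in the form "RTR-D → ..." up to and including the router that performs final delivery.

At RTR-D: longest match for 180.50.238.153 is 180.50.224.0/19 -> RTR-B
At RTR-B: longest match for 180.50.238.153 is 180.50.232.0/21 -> directly connected

RTR-D → RTR-B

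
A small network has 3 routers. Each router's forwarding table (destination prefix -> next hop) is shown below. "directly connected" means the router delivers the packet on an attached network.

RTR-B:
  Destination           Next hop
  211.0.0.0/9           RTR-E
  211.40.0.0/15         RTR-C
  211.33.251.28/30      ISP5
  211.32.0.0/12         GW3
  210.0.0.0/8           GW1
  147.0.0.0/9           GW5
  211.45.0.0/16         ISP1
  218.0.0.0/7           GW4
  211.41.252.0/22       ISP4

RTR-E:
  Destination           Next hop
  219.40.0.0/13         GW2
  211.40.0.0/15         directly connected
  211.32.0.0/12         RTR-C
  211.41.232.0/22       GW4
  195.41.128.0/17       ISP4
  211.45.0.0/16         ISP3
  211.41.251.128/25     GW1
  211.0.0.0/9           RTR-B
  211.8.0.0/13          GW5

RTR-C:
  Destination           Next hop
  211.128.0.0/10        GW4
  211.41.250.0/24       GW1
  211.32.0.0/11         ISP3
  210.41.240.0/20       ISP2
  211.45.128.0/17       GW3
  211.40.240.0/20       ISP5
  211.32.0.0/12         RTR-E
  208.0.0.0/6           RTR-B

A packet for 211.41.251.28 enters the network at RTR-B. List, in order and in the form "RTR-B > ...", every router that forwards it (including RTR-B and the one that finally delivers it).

RTR-B > RTR-C > RTR-E

At RTR-B: longest match for 211.41.251.28 is 211.40.0.0/15 -> RTR-C
At RTR-C: longest match for 211.41.251.28 is 211.32.0.0/12 -> RTR-E
At RTR-E: longest match for 211.41.251.28 is 211.40.0.0/15 -> directly connected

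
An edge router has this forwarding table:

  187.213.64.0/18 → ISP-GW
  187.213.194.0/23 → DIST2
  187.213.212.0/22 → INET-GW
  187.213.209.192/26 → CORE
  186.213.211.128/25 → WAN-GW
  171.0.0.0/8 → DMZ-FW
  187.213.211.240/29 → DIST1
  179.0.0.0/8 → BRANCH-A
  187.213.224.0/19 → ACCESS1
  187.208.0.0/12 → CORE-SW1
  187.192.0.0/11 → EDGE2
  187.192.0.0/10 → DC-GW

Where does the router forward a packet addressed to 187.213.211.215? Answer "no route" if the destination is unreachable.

CORE-SW1

Routes whose prefix contains 187.213.211.215:
  187.192.0.0/10 (187.192.0.0 - 187.255.255.255) -> DC-GW
  187.192.0.0/11 (187.192.0.0 - 187.223.255.255) -> EDGE2
  187.208.0.0/12 (187.208.0.0 - 187.223.255.255) -> CORE-SW1
More-specific entries that do NOT match:
  187.213.211.240/29 (187.213.211.240 - 187.213.211.247) does not contain 187.213.211.215
  187.213.209.192/26 (187.213.209.192 - 187.213.209.255) does not contain 187.213.211.215
  186.213.211.128/25 (186.213.211.128 - 186.213.211.255) does not contain 187.213.211.215
  187.213.194.0/23 (187.213.194.0 - 187.213.195.255) does not contain 187.213.211.215
  187.213.212.0/22 (187.213.212.0 - 187.213.215.255) does not contain 187.213.211.215
  187.213.224.0/19 (187.213.224.0 - 187.213.255.255) does not contain 187.213.211.215
  187.213.64.0/18 (187.213.64.0 - 187.213.127.255) does not contain 187.213.211.215
Longest matching prefix is /12 -> next hop CORE-SW1.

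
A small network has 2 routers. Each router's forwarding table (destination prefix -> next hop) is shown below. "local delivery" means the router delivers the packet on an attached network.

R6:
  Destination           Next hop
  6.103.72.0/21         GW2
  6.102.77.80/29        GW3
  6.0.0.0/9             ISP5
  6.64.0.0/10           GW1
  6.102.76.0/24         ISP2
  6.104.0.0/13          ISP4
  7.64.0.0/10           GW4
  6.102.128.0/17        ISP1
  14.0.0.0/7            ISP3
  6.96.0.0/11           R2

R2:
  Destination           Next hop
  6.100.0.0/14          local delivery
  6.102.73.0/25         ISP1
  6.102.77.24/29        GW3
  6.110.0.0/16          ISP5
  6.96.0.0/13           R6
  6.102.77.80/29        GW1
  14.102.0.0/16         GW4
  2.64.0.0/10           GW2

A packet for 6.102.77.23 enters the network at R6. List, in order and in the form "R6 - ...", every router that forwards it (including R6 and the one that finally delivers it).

At R6: longest match for 6.102.77.23 is 6.96.0.0/11 -> R2
At R2: longest match for 6.102.77.23 is 6.100.0.0/14 -> local delivery

R6 - R2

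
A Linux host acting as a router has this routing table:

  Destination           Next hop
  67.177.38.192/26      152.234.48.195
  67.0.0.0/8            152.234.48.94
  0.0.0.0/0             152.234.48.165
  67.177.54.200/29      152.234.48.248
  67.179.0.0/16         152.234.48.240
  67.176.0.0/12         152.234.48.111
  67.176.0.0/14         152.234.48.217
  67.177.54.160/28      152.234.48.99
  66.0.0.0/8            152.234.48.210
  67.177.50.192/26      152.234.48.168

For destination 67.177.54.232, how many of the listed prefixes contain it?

Prefixes containing 67.177.54.232:
  0.0.0.0/0 (default, matches everything)
  67.0.0.0/8 (67.0.0.0 - 67.255.255.255)
  67.176.0.0/12 (67.176.0.0 - 67.191.255.255)
  67.176.0.0/14 (67.176.0.0 - 67.179.255.255)
Total matching entries: 4.

4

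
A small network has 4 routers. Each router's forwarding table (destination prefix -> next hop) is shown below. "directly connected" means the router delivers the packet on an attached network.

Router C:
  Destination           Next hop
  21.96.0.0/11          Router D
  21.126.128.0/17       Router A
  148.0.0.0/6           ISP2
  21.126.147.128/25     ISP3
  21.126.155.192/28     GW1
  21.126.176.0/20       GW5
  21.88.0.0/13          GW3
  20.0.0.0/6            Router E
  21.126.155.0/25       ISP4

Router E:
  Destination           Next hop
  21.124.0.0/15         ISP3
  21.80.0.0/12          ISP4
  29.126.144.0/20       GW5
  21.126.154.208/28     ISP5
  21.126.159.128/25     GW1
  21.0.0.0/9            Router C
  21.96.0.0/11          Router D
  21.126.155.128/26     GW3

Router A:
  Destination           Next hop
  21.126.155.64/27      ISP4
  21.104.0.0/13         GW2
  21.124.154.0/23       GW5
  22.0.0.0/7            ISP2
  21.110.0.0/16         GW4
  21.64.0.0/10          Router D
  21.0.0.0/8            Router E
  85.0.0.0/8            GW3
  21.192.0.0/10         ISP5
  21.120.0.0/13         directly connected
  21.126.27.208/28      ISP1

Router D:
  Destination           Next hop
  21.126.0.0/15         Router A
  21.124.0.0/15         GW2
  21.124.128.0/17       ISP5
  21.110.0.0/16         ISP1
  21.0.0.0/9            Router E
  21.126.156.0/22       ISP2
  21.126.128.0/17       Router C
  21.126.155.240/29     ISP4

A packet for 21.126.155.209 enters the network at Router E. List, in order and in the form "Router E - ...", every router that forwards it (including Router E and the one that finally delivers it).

At Router E: longest match for 21.126.155.209 is 21.96.0.0/11 -> Router D
At Router D: longest match for 21.126.155.209 is 21.126.128.0/17 -> Router C
At Router C: longest match for 21.126.155.209 is 21.126.128.0/17 -> Router A
At Router A: longest match for 21.126.155.209 is 21.120.0.0/13 -> directly connected

Router E - Router D - Router C - Router A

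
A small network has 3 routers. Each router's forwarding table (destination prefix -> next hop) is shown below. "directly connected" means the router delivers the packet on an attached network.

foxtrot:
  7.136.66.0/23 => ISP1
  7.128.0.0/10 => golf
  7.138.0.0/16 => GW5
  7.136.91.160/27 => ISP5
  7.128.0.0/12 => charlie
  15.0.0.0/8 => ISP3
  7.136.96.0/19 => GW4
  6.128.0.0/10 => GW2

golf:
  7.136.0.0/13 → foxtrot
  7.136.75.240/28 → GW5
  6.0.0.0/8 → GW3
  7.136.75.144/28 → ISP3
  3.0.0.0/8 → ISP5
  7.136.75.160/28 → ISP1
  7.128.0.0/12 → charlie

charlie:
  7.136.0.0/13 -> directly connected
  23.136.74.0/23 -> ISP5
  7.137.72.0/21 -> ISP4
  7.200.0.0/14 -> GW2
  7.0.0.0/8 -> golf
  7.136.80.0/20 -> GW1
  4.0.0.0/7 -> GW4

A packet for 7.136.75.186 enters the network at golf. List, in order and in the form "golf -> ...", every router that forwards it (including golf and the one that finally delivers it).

At golf: longest match for 7.136.75.186 is 7.136.0.0/13 -> foxtrot
At foxtrot: longest match for 7.136.75.186 is 7.128.0.0/12 -> charlie
At charlie: longest match for 7.136.75.186 is 7.136.0.0/13 -> directly connected

golf -> foxtrot -> charlie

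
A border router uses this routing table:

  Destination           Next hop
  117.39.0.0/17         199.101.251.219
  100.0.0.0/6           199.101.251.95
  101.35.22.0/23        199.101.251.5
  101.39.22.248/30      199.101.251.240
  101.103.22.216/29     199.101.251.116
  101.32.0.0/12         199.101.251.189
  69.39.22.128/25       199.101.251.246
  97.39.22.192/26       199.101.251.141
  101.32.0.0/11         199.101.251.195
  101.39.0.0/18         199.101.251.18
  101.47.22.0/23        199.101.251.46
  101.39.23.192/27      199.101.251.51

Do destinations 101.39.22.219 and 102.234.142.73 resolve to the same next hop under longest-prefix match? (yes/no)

101.39.22.219: longest match 101.39.0.0/18 -> 199.101.251.18
102.234.142.73: longest match 100.0.0.0/6 -> 199.101.251.95

no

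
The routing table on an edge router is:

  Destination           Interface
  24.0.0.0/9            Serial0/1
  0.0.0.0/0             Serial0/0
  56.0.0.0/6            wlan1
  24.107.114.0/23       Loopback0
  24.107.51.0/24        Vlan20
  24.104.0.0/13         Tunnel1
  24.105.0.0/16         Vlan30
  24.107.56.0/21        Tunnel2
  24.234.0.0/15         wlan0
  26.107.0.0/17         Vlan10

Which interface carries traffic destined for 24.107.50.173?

Routes whose prefix contains 24.107.50.173:
  0.0.0.0/0 (default, matches everything) -> Serial0/0
  24.0.0.0/9 (24.0.0.0 - 24.127.255.255) -> Serial0/1
  24.104.0.0/13 (24.104.0.0 - 24.111.255.255) -> Tunnel1
More-specific entries that do NOT match:
  24.107.51.0/24 (24.107.51.0 - 24.107.51.255) does not contain 24.107.50.173
  24.107.114.0/23 (24.107.114.0 - 24.107.115.255) does not contain 24.107.50.173
  24.107.56.0/21 (24.107.56.0 - 24.107.63.255) does not contain 24.107.50.173
  26.107.0.0/17 (26.107.0.0 - 26.107.127.255) does not contain 24.107.50.173
  24.105.0.0/16 (24.105.0.0 - 24.105.255.255) does not contain 24.107.50.173
  24.234.0.0/15 (24.234.0.0 - 24.235.255.255) does not contain 24.107.50.173
Longest matching prefix is /13 -> interface Tunnel1.

Tunnel1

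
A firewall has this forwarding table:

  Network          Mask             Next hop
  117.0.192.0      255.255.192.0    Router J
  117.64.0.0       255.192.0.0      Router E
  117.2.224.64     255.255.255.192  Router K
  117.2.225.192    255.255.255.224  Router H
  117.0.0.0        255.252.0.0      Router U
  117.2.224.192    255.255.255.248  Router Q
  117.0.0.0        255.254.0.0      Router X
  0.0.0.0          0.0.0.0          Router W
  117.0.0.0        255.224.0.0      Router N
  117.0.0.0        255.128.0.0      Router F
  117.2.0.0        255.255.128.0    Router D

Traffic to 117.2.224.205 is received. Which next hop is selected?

Routes whose prefix contains 117.2.224.205:
  0.0.0.0/0 (default, matches everything) -> Router W
  117.0.0.0/9 (117.0.0.0 - 117.127.255.255) -> Router F
  117.0.0.0/11 (117.0.0.0 - 117.31.255.255) -> Router N
  117.0.0.0/14 (117.0.0.0 - 117.3.255.255) -> Router U
More-specific entries that do NOT match:
  117.2.224.192/29 (117.2.224.192 - 117.2.224.199) does not contain 117.2.224.205
  117.2.225.192/27 (117.2.225.192 - 117.2.225.223) does not contain 117.2.224.205
  117.2.224.64/26 (117.2.224.64 - 117.2.224.127) does not contain 117.2.224.205
  117.0.192.0/18 (117.0.192.0 - 117.0.255.255) does not contain 117.2.224.205
  117.2.0.0/17 (117.2.0.0 - 117.2.127.255) does not contain 117.2.224.205
  117.0.0.0/15 (117.0.0.0 - 117.1.255.255) does not contain 117.2.224.205
Longest matching prefix is /14 -> next hop Router U.

Router U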